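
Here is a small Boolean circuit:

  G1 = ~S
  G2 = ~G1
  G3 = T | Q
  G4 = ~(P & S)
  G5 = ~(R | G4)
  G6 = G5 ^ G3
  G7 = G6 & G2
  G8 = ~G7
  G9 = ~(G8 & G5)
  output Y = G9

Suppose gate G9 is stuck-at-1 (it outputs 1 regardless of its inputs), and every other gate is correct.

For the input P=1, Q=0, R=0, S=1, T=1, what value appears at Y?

1

Propagate with G9 forced: G1=0, G2=1, G3=1, G4=0, G5=1, G6=0, G7=0, G8=1, G9=1 [stuck-at-1].
So Y = 1. (Without the fault it would be 0.)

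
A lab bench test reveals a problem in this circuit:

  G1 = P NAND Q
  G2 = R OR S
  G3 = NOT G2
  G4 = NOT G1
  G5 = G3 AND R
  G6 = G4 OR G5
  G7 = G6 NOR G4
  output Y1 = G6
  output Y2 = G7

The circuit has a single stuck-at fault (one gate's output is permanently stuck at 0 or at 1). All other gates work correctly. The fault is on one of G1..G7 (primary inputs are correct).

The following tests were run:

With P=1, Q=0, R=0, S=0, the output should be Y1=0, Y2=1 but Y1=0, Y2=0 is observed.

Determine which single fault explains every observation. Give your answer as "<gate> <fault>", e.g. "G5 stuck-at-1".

Fault-free values for test 1 (P=1, Q=0, R=0, S=0): G1=1, G2=0, G3=1, G4=0, G5=0, G6=0, G7=1, giving Y1=0, Y2=1. Observed Y1=0, Y2=0.
Test 1: faults giving observed Y1=0, Y2=0 are {G7 stuck-at-0}.
Only G7 stuck-at-0 is consistent with every test.

G7 stuck-at-0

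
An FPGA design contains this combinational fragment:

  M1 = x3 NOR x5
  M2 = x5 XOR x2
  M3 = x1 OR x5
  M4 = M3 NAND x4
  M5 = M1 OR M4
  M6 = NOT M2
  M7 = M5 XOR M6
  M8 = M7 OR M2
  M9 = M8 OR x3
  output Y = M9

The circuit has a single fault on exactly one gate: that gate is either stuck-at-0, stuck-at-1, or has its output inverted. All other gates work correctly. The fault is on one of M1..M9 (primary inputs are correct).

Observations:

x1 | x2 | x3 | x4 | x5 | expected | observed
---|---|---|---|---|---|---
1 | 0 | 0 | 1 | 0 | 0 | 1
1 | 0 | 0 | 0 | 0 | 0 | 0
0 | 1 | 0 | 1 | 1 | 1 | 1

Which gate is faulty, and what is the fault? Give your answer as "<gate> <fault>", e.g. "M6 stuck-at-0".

Fault-free values for test 1 (x1=1, x2=0, x3=0, x4=1, x5=0): M1=1, M2=0, M3=1, M4=0, M5=1, M6=1, M7=0, M8=0, M9=0, giving Y=0. Observed 1.
Test 1: faults giving observed 1 are {M1 stuck-at-0, M1 inverted output, M2 stuck-at-1, M2 inverted output, M5 stuck-at-0, M5 inverted output, M6 stuck-at-0, M6 inverted output, M7 stuck-at-1, M7 inverted output, M8 stuck-at-1, M8 inverted output, M9 stuck-at-1, M9 inverted output}.
Test 2 (x1=1, x2=0, x3=0, x4=0, x5=0): fault-free M1=1, M2=0, M3=1, M4=1, M5=1, M6=1, M7=0, M8=0, M9=0 → 0; observed 0. Eliminates M2 stuck-at-1, M2 inverted output, M5 stuck-at-0, M5 inverted output, M6 stuck-at-0, M6 inverted output, M7 stuck-at-1, M7 inverted output, M8 stuck-at-1, M8 inverted output, M9 stuck-at-1, M9 inverted output.
Test 3 (x1=0, x2=1, x3=0, x4=1, x5=1): fault-free M1=0, M2=0, M3=1, M4=0, M5=0, M6=1, M7=1, M8=1, M9=1 → 1; observed 1. Eliminates M1 inverted output.
Only M1 stuck-at-0 is consistent with every test.

M1 stuck-at-0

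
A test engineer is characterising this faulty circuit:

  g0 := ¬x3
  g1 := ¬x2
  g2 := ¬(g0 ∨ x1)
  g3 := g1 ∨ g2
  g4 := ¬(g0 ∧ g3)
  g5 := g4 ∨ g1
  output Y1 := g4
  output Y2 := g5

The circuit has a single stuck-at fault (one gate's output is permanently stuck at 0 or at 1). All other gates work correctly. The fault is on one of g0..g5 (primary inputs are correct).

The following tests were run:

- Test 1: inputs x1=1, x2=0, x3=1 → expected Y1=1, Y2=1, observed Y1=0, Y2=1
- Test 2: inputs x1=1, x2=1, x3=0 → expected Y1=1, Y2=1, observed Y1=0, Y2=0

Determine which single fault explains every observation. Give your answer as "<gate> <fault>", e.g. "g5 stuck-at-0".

Fault-free values for test 1 (x1=1, x2=0, x3=1): g0=0, g1=1, g2=0, g3=1, g4=1, g5=1, giving Y1=1, Y2=1. Observed Y1=0, Y2=1.
Test 1: faults giving observed Y1=0, Y2=1 are {g0 stuck-at-1, g4 stuck-at-0}.
Test 2 (x1=1, x2=1, x3=0): fault-free g0=1, g1=0, g2=0, g3=0, g4=1, g5=1 → Y1=1, Y2=1; observed Y1=0, Y2=0. Eliminates g0 stuck-at-1.
Only g4 stuck-at-0 is consistent with every test.

g4 stuck-at-0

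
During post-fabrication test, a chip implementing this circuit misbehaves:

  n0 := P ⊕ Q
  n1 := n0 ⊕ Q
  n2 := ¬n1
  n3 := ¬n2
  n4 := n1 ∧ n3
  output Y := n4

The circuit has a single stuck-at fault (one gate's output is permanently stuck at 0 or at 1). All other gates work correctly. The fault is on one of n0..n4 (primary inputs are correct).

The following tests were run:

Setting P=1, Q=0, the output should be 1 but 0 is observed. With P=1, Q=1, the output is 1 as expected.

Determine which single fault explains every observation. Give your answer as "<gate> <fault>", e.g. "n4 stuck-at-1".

Fault-free values for test 1 (P=1, Q=0): n0=1, n1=1, n2=0, n3=1, n4=1, giving Y=1. Observed 0.
Test 1: faults giving observed 0 are {n0 stuck-at-0, n1 stuck-at-0, n2 stuck-at-1, n3 stuck-at-0, n4 stuck-at-0}.
Test 2 (P=1, Q=1): fault-free n0=0, n1=1, n2=0, n3=1, n4=1 → 1; observed 1. Eliminates n1 stuck-at-0, n2 stuck-at-1, n3 stuck-at-0, n4 stuck-at-0.
Only n0 stuck-at-0 is consistent with every test.

n0 stuck-at-0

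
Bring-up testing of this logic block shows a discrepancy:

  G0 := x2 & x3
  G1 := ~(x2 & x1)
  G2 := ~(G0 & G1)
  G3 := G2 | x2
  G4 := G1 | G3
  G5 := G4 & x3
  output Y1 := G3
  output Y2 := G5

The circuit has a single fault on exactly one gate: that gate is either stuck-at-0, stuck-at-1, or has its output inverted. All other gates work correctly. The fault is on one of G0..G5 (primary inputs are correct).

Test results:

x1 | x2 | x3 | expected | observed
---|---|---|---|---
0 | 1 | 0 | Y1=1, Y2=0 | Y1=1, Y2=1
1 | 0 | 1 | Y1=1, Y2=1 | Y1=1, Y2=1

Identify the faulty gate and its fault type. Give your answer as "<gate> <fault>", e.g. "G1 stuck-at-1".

G5 stuck-at-1

Fault-free values for test 1 (x1=0, x2=1, x3=0): G0=0, G1=1, G2=1, G3=1, G4=1, G5=0, giving Y1=1, Y2=0. Observed Y1=1, Y2=1.
Test 1: faults giving observed Y1=1, Y2=1 are {G5 stuck-at-1, G5 inverted output}.
Test 2 (x1=1, x2=0, x3=1): fault-free G0=0, G1=1, G2=1, G3=1, G4=1, G5=1 → Y1=1, Y2=1; observed Y1=1, Y2=1. Eliminates G5 inverted output.
Only G5 stuck-at-1 is consistent with every test.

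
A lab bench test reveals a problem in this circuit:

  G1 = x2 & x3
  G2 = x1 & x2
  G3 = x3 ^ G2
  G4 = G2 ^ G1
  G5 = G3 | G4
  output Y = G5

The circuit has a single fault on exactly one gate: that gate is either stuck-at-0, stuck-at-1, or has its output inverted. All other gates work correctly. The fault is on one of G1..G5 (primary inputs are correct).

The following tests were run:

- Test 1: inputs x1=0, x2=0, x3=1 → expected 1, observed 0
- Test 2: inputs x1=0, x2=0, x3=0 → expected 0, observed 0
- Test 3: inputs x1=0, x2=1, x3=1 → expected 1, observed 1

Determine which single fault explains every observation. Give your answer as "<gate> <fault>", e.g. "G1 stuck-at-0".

G3 stuck-at-0

Fault-free values for test 1 (x1=0, x2=0, x3=1): G1=0, G2=0, G3=1, G4=0, G5=1, giving Y=1. Observed 0.
Test 1: faults giving observed 0 are {G3 stuck-at-0, G3 inverted output, G5 stuck-at-0, G5 inverted output}.
Test 2 (x1=0, x2=0, x3=0): fault-free G1=0, G2=0, G3=0, G4=0, G5=0 → 0; observed 0. Eliminates G3 inverted output, G5 inverted output.
Test 3 (x1=0, x2=1, x3=1): fault-free G1=1, G2=0, G3=1, G4=1, G5=1 → 1; observed 1. Eliminates G5 stuck-at-0.
Only G3 stuck-at-0 is consistent with every test.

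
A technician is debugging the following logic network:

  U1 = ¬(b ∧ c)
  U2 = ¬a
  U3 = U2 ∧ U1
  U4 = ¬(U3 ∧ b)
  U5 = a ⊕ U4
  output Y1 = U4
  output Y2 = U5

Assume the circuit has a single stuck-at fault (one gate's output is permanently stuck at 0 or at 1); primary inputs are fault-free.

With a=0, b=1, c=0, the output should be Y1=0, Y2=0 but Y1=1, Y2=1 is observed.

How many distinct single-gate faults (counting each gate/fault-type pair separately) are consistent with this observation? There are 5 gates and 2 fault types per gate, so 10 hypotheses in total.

4

Fault-free: U1=1, U2=1, U3=1, U4=0, U5=0 → Y1=0, Y2=0. Observed Y1=1, Y2=1.
  U1 stuck-at-0: output Y1=1, Y2=1 ✓
  U1 stuck-at-1: output Y1=0, Y2=0 ✗
  U2 stuck-at-0: output Y1=1, Y2=1 ✓
  U2 stuck-at-1: output Y1=0, Y2=0 ✗
  U3 stuck-at-0: output Y1=1, Y2=1 ✓
  U3 stuck-at-1: output Y1=0, Y2=0 ✗
  U4 stuck-at-0: output Y1=0, Y2=0 ✗
  U4 stuck-at-1: output Y1=1, Y2=1 ✓
  U5 stuck-at-0: output Y1=0, Y2=0 ✗
  U5 stuck-at-1: output Y1=0, Y2=1 ✗
Consistent faults: {U1 stuck-at-0, U2 stuck-at-0, U3 stuck-at-0, U4 stuck-at-1} — 4 in all.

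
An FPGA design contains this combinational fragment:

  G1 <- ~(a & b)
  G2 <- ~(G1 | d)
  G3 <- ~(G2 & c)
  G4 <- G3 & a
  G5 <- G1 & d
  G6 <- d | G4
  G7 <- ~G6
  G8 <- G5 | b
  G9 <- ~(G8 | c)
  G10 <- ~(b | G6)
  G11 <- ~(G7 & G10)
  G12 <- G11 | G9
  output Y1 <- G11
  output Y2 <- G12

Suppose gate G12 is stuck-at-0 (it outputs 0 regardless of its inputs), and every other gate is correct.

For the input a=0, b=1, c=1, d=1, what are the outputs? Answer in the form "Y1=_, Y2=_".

Y1=1, Y2=0

Propagate with G12 forced: G1=1, G2=0, G3=1, G4=0, G5=1, G6=1, G7=0, G8=1, G9=0, G10=0, G11=1, G12=0 [stuck-at-0].
So the outputs are Y1=1, Y2=0. (Without the fault they would be Y1=1, Y2=1.)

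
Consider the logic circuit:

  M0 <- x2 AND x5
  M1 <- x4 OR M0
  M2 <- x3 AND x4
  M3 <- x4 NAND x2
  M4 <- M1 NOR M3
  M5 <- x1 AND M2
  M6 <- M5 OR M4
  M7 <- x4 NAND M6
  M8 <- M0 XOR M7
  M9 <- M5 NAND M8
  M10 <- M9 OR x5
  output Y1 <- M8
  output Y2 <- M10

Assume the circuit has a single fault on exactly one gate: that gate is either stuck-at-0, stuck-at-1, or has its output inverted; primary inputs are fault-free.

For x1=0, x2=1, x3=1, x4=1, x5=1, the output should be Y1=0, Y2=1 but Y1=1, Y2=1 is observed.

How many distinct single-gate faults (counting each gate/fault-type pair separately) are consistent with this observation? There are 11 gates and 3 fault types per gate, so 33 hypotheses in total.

Fault-free: M0=1, M1=1, M2=1, M3=0, M4=0, M5=0, M6=0, M7=1, M8=0, M9=1, M10=1 → Y1=0, Y2=1. Observed Y1=1, Y2=1.
  M0: stuck-at-0, inverted output ✓; others ✗
  M1: stuck-at-0, inverted output ✓; others ✗
  M2: none of the 3 fault types match ✗
  M3: none of the 3 fault types match ✗
  M4: stuck-at-1, inverted output ✓; others ✗
  M5: stuck-at-1, inverted output ✓; others ✗
  M6: stuck-at-1, inverted output ✓; others ✗
  M7: stuck-at-0, inverted output ✓; others ✗
  M8: stuck-at-1, inverted output ✓; others ✗
  M9: none of the 3 fault types match ✗
  M10: none of the 3 fault types match ✗
Consistent faults: {M0 stuck-at-0, M0 inverted output, M1 stuck-at-0, M1 inverted output, M4 stuck-at-1, M4 inverted output, M5 stuck-at-1, M5 inverted output, M6 stuck-at-1, M6 inverted output, M7 stuck-at-0, M7 inverted output, M8 stuck-at-1, M8 inverted output} — 14 in all.

14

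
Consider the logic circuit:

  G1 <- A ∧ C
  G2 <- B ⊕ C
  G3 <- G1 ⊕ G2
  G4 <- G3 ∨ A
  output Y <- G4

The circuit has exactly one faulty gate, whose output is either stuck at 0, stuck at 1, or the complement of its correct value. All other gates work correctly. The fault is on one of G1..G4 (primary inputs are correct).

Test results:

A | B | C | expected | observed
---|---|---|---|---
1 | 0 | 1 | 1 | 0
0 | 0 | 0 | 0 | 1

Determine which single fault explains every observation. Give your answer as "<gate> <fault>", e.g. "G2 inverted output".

G4 inverted output

Fault-free values for test 1 (A=1, B=0, C=1): G1=1, G2=1, G3=0, G4=1, giving Y=1. Observed 0.
Test 1: faults giving observed 0 are {G4 stuck-at-0, G4 inverted output}.
Test 2 (A=0, B=0, C=0): fault-free G1=0, G2=0, G3=0, G4=0 → 0; observed 1. Eliminates G4 stuck-at-0.
Only G4 inverted output is consistent with every test.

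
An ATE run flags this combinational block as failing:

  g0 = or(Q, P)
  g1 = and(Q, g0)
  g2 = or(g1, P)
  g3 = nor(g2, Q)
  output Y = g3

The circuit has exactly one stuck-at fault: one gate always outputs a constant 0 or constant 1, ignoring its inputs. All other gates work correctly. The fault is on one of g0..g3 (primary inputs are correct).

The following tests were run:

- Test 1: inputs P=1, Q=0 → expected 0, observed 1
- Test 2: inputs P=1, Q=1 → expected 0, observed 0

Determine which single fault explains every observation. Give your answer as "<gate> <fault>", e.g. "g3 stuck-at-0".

g2 stuck-at-0

Fault-free values for test 1 (P=1, Q=0): g0=1, g1=0, g2=1, g3=0, giving Y=0. Observed 1.
Test 1: faults giving observed 1 are {g2 stuck-at-0, g3 stuck-at-1}.
Test 2 (P=1, Q=1): fault-free g0=1, g1=1, g2=1, g3=0 → 0; observed 0. Eliminates g3 stuck-at-1.
Only g2 stuck-at-0 is consistent with every test.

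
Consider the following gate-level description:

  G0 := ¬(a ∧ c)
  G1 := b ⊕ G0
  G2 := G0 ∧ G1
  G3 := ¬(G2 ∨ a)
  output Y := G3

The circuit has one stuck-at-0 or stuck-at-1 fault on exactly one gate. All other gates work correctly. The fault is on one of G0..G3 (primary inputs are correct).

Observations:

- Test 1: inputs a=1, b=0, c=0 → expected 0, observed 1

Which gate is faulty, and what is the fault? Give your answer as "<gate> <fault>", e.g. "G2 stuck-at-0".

G3 stuck-at-1

Fault-free values for test 1 (a=1, b=0, c=0): G0=1, G1=1, G2=1, G3=0, giving Y=0. Observed 1.
Test 1: faults giving observed 1 are {G3 stuck-at-1}.
Only G3 stuck-at-1 is consistent with every test.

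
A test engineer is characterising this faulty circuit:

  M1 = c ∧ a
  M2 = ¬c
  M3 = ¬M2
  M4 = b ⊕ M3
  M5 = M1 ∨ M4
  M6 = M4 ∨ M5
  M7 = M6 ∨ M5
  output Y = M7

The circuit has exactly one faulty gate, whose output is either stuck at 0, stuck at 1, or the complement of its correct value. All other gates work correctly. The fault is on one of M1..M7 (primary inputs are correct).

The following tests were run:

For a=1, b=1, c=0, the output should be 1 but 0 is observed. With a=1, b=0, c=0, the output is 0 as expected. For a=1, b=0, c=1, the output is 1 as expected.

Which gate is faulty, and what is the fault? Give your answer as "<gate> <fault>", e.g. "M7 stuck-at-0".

Fault-free values for test 1 (a=1, b=1, c=0): M1=0, M2=1, M3=0, M4=1, M5=1, M6=1, M7=1, giving Y=1. Observed 0.
Test 1: faults giving observed 0 are {M2 stuck-at-0, M2 inverted output, M3 stuck-at-1, M3 inverted output, M4 stuck-at-0, M4 inverted output, M7 stuck-at-0, M7 inverted output}.
Test 2 (a=1, b=0, c=0): fault-free M1=0, M2=1, M3=0, M4=0, M5=0, M6=0, M7=0 → 0; observed 0. Eliminates M2 stuck-at-0, M2 inverted output, M3 stuck-at-1, M3 inverted output, M4 inverted output, M7 inverted output.
Test 3 (a=1, b=0, c=1): fault-free M1=1, M2=0, M3=1, M4=1, M5=1, M6=1, M7=1 → 1; observed 1. Eliminates M7 stuck-at-0.
Only M4 stuck-at-0 is consistent with every test.

M4 stuck-at-0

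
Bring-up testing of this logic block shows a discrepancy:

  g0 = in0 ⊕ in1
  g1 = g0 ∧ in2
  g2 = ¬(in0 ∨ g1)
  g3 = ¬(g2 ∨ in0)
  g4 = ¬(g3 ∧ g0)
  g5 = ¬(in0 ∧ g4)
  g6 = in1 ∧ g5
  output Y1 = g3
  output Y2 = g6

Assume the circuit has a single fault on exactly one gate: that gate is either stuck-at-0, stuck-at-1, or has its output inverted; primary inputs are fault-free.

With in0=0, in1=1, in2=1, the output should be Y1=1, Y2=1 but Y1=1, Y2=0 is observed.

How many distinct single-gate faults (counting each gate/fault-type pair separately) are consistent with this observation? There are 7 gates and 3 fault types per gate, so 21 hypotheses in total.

4

Fault-free: g0=1, g1=1, g2=0, g3=1, g4=0, g5=1, g6=1 → Y1=1, Y2=1. Observed Y1=1, Y2=0.
  g0: none of the 3 fault types match ✗
  g1: none of the 3 fault types match ✗
  g2: none of the 3 fault types match ✗
  g3: none of the 3 fault types match ✗
  g4: none of the 3 fault types match ✗
  g5: stuck-at-0, inverted output ✓; others ✗
  g6: stuck-at-0, inverted output ✓; others ✗
Consistent faults: {g5 stuck-at-0, g5 inverted output, g6 stuck-at-0, g6 inverted output} — 4 in all.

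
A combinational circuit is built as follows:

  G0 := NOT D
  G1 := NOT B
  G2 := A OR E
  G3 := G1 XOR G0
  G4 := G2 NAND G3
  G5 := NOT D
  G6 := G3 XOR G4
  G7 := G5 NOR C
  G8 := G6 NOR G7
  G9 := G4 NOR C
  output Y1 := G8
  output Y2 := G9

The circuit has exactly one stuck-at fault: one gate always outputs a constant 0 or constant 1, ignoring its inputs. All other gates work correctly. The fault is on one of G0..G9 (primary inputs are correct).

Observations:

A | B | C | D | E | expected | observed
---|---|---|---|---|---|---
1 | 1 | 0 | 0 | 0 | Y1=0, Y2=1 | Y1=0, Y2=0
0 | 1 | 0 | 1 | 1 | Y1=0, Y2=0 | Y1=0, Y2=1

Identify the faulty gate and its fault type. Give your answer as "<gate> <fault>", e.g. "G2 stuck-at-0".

Fault-free values for test 1 (A=1, B=1, C=0, D=0, E=0): G0=1, G1=0, G2=1, G3=1, G4=0, G5=1, G6=1, G7=0, G8=0, G9=1, giving Y1=0, Y2=1. Observed Y1=0, Y2=0.
Test 1: faults giving observed Y1=0, Y2=0 are {G0 stuck-at-0, G1 stuck-at-1, G3 stuck-at-0, G9 stuck-at-0}.
Test 2 (A=0, B=1, C=0, D=1, E=1): fault-free G0=0, G1=0, G2=1, G3=0, G4=1, G5=0, G6=1, G7=1, G8=0, G9=0 → Y1=0, Y2=0; observed Y1=0, Y2=1. Eliminates G0 stuck-at-0, G3 stuck-at-0, G9 stuck-at-0.
Only G1 stuck-at-1 is consistent with every test.

G1 stuck-at-1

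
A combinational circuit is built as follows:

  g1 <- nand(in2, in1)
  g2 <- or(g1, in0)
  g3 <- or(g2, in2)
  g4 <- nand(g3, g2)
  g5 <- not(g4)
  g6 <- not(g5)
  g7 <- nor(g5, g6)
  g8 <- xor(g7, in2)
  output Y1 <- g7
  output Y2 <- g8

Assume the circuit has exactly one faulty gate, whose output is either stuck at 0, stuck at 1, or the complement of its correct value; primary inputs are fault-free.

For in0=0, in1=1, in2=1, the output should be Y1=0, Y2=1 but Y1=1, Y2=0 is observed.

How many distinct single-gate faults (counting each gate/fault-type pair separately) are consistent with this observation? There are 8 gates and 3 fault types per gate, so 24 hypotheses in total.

Fault-free: g1=0, g2=0, g3=1, g4=1, g5=0, g6=1, g7=0, g8=1 → Y1=0, Y2=1. Observed Y1=1, Y2=0.
  g1: none of the 3 fault types match ✗
  g2: none of the 3 fault types match ✗
  g3: none of the 3 fault types match ✗
  g4: none of the 3 fault types match ✗
  g5: none of the 3 fault types match ✗
  g6: stuck-at-0, inverted output ✓; others ✗
  g7: stuck-at-1, inverted output ✓; others ✗
  g8: none of the 3 fault types match ✗
Consistent faults: {g6 stuck-at-0, g6 inverted output, g7 stuck-at-1, g7 inverted output} — 4 in all.

4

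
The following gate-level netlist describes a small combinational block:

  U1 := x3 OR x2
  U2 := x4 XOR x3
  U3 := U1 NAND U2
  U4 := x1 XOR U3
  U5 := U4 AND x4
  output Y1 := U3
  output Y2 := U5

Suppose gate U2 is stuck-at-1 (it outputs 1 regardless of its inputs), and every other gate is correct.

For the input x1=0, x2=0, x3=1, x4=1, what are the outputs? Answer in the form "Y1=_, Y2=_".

Propagate with U2 forced: U1=1, U2=1 [stuck-at-1], U3=0, U4=0, U5=0.
So the outputs are Y1=0, Y2=0. (Without the fault they would be Y1=1, Y2=1.)

Y1=0, Y2=0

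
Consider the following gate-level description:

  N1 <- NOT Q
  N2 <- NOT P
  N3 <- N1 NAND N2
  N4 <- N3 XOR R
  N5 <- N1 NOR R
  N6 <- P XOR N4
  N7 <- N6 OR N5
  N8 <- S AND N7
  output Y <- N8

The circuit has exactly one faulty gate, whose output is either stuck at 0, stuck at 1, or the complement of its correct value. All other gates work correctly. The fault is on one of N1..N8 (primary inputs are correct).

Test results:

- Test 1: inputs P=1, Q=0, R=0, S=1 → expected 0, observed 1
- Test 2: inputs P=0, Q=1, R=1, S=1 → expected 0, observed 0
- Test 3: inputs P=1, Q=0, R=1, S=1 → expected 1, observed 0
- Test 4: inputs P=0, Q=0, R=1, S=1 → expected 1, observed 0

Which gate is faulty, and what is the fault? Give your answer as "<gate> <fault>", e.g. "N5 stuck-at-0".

N2 inverted output

Fault-free values for test 1 (P=1, Q=0, R=0, S=1): N1=1, N2=0, N3=1, N4=1, N5=0, N6=0, N7=0, N8=0, giving Y=0. Observed 1.
Test 1: faults giving observed 1 are {N1 stuck-at-0, N1 inverted output, N2 stuck-at-1, N2 inverted output, N3 stuck-at-0, N3 inverted output, N4 stuck-at-0, N4 inverted output, N5 stuck-at-1, N5 inverted output, N6 stuck-at-1, N6 inverted output, N7 stuck-at-1, N7 inverted output, N8 stuck-at-1, N8 inverted output}.
Test 2 (P=0, Q=1, R=1, S=1): fault-free N1=0, N2=1, N3=1, N4=0, N5=0, N6=0, N7=0, N8=0 → 0; observed 0. Eliminates N1 inverted output, N3 stuck-at-0, N3 inverted output, N4 inverted output, N5 stuck-at-1, N5 inverted output, N6 stuck-at-1, N6 inverted output, N7 stuck-at-1, N7 inverted output, N8 stuck-at-1, N8 inverted output.
Test 3 (P=1, Q=0, R=1, S=1): fault-free N1=1, N2=0, N3=1, N4=0, N5=0, N6=1, N7=1, N8=1 → 1; observed 0. Eliminates N1 stuck-at-0, N4 stuck-at-0.
Test 4 (P=0, Q=0, R=1, S=1): fault-free N1=1, N2=1, N3=0, N4=1, N5=0, N6=1, N7=1, N8=1 → 1; observed 0. Eliminates N2 stuck-at-1.
Only N2 inverted output is consistent with every test.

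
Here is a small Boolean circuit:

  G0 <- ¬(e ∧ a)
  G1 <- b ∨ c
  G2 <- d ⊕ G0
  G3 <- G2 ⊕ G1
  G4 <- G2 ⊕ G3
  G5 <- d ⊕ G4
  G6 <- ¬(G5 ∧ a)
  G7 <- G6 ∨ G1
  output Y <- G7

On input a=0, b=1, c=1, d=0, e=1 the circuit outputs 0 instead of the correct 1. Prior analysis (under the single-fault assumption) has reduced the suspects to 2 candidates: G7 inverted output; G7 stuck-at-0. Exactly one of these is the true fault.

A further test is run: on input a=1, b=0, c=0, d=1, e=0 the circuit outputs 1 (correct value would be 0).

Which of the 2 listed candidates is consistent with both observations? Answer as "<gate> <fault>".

G7 inverted output

Evaluate each candidate on input a=1, b=0, c=0, d=1, e=0:
  G7 inverted output: G0=1, G1=0, G2=0, G3=0, G4=0, G5=1, G6=0, G7=1 [inverted output] → 1 — matches
  G7 stuck-at-0: G0=1, G1=0, G2=0, G3=0, G4=0, G5=1, G6=0, G7=0 [stuck-at-0] → 0 — eliminated
Only G7 inverted output reproduces the observed 1.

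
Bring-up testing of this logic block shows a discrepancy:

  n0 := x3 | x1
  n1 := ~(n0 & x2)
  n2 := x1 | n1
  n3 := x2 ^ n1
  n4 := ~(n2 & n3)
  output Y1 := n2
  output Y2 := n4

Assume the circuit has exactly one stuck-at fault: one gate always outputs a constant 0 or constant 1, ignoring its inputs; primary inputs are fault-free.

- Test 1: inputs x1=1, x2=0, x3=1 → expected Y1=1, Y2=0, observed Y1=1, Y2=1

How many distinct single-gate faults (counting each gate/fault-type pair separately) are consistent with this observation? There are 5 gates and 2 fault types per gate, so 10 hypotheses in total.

Fault-free: n0=1, n1=1, n2=1, n3=1, n4=0 → Y1=1, Y2=0. Observed Y1=1, Y2=1.
  n0 stuck-at-0: output Y1=1, Y2=0 ✗
  n0 stuck-at-1: output Y1=1, Y2=0 ✗
  n1 stuck-at-0: output Y1=1, Y2=1 ✓
  n1 stuck-at-1: output Y1=1, Y2=0 ✗
  n2 stuck-at-0: output Y1=0, Y2=1 ✗
  n2 stuck-at-1: output Y1=1, Y2=0 ✗
  n3 stuck-at-0: output Y1=1, Y2=1 ✓
  n3 stuck-at-1: output Y1=1, Y2=0 ✗
  n4 stuck-at-0: output Y1=1, Y2=0 ✗
  n4 stuck-at-1: output Y1=1, Y2=1 ✓
Consistent faults: {n1 stuck-at-0, n3 stuck-at-0, n4 stuck-at-1} — 3 in all.

3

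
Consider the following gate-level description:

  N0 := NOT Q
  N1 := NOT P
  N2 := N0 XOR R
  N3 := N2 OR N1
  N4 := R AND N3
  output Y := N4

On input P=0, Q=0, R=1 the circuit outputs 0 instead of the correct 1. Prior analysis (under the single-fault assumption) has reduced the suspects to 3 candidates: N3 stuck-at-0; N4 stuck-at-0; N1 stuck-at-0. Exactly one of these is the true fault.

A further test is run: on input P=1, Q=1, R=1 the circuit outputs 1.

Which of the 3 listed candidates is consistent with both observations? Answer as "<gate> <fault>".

N1 stuck-at-0

Evaluate each candidate on input P=1, Q=1, R=1:
  N3 stuck-at-0: N0=0, N1=0, N2=1, N3=0 [stuck-at-0], N4=0 → 0 — eliminated
  N4 stuck-at-0: N0=0, N1=0, N2=1, N3=1, N4=0 [stuck-at-0] → 0 — eliminated
  N1 stuck-at-0: N0=0, N1=0 [stuck-at-0], N2=1, N3=1, N4=1 → 1 — matches
Only N1 stuck-at-0 reproduces the observed 1.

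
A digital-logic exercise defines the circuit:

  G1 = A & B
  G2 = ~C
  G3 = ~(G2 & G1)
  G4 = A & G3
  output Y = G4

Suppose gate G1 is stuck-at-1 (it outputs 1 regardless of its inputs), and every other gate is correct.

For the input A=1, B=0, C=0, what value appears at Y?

0

Propagate with G1 forced: G1=1 [stuck-at-1], G2=1, G3=0, G4=0.
So Y = 0. (Without the fault it would be 1.)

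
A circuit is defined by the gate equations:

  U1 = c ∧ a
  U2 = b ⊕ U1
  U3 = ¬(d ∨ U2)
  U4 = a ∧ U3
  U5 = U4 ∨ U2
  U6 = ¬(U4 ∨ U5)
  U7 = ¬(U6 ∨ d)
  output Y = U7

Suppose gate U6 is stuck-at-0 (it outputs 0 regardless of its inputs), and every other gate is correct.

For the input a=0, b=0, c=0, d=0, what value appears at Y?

Propagate with U6 forced: U1=0, U2=0, U3=1, U4=0, U5=0, U6=0 [stuck-at-0], U7=1.
So Y = 1. (Without the fault it would be 0.)

1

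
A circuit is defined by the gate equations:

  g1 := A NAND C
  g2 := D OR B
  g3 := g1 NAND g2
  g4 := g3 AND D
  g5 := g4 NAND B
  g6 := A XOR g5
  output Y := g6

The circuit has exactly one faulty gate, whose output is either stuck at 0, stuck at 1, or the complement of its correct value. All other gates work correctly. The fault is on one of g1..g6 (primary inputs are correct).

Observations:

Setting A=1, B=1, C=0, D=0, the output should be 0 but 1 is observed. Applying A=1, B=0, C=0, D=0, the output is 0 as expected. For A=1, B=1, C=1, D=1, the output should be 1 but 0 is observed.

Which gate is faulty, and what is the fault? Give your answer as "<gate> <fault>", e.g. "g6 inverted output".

Fault-free values for test 1 (A=1, B=1, C=0, D=0): g1=1, g2=1, g3=0, g4=0, g5=1, g6=0, giving Y=0. Observed 1.
Test 1: faults giving observed 1 are {g4 stuck-at-1, g4 inverted output, g5 stuck-at-0, g5 inverted output, g6 stuck-at-1, g6 inverted output}.
Test 2 (A=1, B=0, C=0, D=0): fault-free g1=1, g2=0, g3=1, g4=0, g5=1, g6=0 → 0; observed 0. Eliminates g5 stuck-at-0, g5 inverted output, g6 stuck-at-1, g6 inverted output.
Test 3 (A=1, B=1, C=1, D=1): fault-free g1=0, g2=1, g3=1, g4=1, g5=0, g6=1 → 1; observed 0. Eliminates g4 stuck-at-1.
Only g4 inverted output is consistent with every test.

g4 inverted output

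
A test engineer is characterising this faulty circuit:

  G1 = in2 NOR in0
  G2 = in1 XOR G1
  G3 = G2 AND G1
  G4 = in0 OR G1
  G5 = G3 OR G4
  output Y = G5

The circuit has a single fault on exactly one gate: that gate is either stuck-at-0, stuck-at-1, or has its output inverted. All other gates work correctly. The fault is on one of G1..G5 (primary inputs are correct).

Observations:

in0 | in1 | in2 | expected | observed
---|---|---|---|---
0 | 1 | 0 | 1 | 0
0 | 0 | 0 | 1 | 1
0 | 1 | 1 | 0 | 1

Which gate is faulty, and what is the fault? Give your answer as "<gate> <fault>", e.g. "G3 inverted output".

Fault-free values for test 1 (in0=0, in1=1, in2=0): G1=1, G2=0, G3=0, G4=1, G5=1, giving Y=1. Observed 0.
Test 1: faults giving observed 0 are {G1 stuck-at-0, G1 inverted output, G4 stuck-at-0, G4 inverted output, G5 stuck-at-0, G5 inverted output}.
Test 2 (in0=0, in1=0, in2=0): fault-free G1=1, G2=1, G3=1, G4=1, G5=1 → 1; observed 1. Eliminates G1 stuck-at-0, G1 inverted output, G5 stuck-at-0, G5 inverted output.
Test 3 (in0=0, in1=1, in2=1): fault-free G1=0, G2=1, G3=0, G4=0, G5=0 → 0; observed 1. Eliminates G4 stuck-at-0.
Only G4 inverted output is consistent with every test.

G4 inverted output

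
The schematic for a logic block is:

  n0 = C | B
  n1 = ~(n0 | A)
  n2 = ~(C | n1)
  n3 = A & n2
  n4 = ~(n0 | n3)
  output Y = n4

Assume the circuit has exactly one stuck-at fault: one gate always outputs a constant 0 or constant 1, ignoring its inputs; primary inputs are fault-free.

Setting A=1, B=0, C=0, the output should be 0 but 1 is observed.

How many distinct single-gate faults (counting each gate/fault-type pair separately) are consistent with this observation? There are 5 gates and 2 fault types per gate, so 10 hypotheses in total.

Fault-free: n0=0, n1=0, n2=1, n3=1, n4=0 → 0. Observed 1.
  n0 stuck-at-0: output 0 ✗
  n0 stuck-at-1: output 0 ✗
  n1 stuck-at-0: output 0 ✗
  n1 stuck-at-1: output 1 ✓
  n2 stuck-at-0: output 1 ✓
  n2 stuck-at-1: output 0 ✗
  n3 stuck-at-0: output 1 ✓
  n3 stuck-at-1: output 0 ✗
  n4 stuck-at-0: output 0 ✗
  n4 stuck-at-1: output 1 ✓
Consistent faults: {n1 stuck-at-1, n2 stuck-at-0, n3 stuck-at-0, n4 stuck-at-1} — 4 in all.

4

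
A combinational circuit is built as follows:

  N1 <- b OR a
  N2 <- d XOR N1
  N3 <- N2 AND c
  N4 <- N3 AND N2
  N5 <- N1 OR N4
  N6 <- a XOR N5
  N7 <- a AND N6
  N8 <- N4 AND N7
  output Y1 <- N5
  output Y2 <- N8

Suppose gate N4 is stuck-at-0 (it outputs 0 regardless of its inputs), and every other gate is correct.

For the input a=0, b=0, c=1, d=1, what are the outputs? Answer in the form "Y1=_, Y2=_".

Y1=0, Y2=0

Propagate with N4 forced: N1=0, N2=1, N3=1, N4=0 [stuck-at-0], N5=0, N6=0, N7=0, N8=0.
So the outputs are Y1=0, Y2=0. (Without the fault they would be Y1=1, Y2=0.)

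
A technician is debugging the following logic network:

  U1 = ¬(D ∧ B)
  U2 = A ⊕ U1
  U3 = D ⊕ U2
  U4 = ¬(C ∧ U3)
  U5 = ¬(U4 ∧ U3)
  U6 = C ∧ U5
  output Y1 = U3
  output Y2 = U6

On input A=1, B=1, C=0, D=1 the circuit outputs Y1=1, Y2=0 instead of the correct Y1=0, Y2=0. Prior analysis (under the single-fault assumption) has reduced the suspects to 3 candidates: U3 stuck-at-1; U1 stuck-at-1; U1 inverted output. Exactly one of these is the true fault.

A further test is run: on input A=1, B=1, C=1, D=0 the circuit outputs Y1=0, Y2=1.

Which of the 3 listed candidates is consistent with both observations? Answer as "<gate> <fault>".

Evaluate each candidate on input A=1, B=1, C=1, D=0:
  U3 stuck-at-1: U1=1, U2=0, U3=1 [stuck-at-1], U4=0, U5=1, U6=1 → Y1=1, Y2=1 — eliminated
  U1 stuck-at-1: U1=1 [stuck-at-1], U2=0, U3=0, U4=1, U5=1, U6=1 → Y1=0, Y2=1 — matches
  U1 inverted output: U1=0 [inverted output], U2=1, U3=1, U4=0, U5=1, U6=1 → Y1=1, Y2=1 — eliminated
Only U1 stuck-at-1 reproduces the observed Y1=0, Y2=1.

U1 stuck-at-1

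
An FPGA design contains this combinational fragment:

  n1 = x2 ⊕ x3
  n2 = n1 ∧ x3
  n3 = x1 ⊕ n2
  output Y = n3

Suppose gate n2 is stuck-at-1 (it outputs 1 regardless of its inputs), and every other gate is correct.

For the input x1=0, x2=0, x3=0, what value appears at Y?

1

Propagate with n2 forced: n1=0, n2=1 [stuck-at-1], n3=1.
So Y = 1. (Without the fault it would be 0.)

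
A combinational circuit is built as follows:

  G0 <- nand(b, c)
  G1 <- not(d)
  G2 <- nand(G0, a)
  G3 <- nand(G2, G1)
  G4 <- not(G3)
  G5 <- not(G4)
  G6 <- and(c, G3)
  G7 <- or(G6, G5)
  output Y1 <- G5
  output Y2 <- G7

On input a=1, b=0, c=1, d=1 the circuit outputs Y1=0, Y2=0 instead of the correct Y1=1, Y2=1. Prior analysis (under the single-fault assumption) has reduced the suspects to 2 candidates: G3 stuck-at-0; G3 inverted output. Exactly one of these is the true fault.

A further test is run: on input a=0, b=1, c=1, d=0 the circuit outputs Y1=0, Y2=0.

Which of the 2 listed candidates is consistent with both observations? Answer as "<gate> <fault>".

Evaluate each candidate on input a=0, b=1, c=1, d=0:
  G3 stuck-at-0: G0=0, G1=1, G2=1, G3=0 [stuck-at-0], G4=1, G5=0, G6=0, G7=0 → Y1=0, Y2=0 — matches
  G3 inverted output: G0=0, G1=1, G2=1, G3=1 [inverted output], G4=0, G5=1, G6=1, G7=1 → Y1=1, Y2=1 — eliminated
Only G3 stuck-at-0 reproduces the observed Y1=0, Y2=0.

G3 stuck-at-0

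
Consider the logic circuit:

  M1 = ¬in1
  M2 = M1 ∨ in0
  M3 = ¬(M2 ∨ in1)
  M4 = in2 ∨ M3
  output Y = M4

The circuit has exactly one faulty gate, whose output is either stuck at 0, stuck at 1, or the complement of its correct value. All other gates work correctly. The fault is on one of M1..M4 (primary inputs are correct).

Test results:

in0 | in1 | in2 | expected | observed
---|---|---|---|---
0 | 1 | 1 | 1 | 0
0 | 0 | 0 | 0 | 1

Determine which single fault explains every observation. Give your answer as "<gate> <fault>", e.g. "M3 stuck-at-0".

Fault-free values for test 1 (in0=0, in1=1, in2=1): M1=0, M2=0, M3=0, M4=1, giving Y=1. Observed 0.
Test 1: faults giving observed 0 are {M4 stuck-at-0, M4 inverted output}.
Test 2 (in0=0, in1=0, in2=0): fault-free M1=1, M2=1, M3=0, M4=0 → 0; observed 1. Eliminates M4 stuck-at-0.
Only M4 inverted output is consistent with every test.

M4 inverted output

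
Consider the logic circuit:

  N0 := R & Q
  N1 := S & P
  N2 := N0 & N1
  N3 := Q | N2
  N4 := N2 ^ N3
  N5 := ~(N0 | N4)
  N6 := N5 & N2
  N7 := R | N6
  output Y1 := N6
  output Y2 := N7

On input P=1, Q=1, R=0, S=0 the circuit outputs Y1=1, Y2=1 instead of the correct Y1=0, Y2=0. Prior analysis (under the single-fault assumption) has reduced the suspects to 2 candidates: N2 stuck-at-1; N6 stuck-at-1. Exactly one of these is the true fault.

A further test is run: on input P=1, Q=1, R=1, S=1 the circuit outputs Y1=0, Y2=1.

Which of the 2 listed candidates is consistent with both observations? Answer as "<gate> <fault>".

Evaluate each candidate on input P=1, Q=1, R=1, S=1:
  N2 stuck-at-1: N0=1, N1=1, N2=1 [stuck-at-1], N3=1, N4=0, N5=0, N6=0, N7=1 → Y1=0, Y2=1 — matches
  N6 stuck-at-1: N0=1, N1=1, N2=1, N3=1, N4=0, N5=0, N6=1 [stuck-at-1], N7=1 → Y1=1, Y2=1 — eliminated
Only N2 stuck-at-1 reproduces the observed Y1=0, Y2=1.

N2 stuck-at-1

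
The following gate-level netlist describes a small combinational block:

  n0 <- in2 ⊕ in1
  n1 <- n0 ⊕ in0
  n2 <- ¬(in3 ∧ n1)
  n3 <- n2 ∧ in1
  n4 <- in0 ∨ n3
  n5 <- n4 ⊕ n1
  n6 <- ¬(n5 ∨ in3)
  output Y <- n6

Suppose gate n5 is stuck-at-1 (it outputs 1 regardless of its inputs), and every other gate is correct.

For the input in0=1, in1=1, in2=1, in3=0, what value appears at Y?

Propagate with n5 forced: n0=0, n1=1, n2=1, n3=1, n4=1, n5=1 [stuck-at-1], n6=0.
So Y = 0. (Without the fault it would be 1.)

0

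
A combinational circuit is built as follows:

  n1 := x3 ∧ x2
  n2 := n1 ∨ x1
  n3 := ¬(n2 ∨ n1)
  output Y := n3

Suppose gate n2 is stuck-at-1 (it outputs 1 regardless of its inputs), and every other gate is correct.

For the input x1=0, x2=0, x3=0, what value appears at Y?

0

Propagate with n2 forced: n1=0, n2=1 [stuck-at-1], n3=0.
So Y = 0. (Without the fault it would be 1.)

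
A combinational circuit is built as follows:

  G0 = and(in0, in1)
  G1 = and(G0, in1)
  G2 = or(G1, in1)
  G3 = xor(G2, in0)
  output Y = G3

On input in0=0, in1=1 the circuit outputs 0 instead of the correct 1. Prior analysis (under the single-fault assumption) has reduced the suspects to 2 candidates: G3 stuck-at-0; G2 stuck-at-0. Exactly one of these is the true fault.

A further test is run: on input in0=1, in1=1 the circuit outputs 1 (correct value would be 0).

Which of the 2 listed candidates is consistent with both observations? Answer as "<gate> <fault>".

Evaluate each candidate on input in0=1, in1=1:
  G3 stuck-at-0: G0=1, G1=1, G2=1, G3=0 [stuck-at-0] → 0 — eliminated
  G2 stuck-at-0: G0=1, G1=1, G2=0 [stuck-at-0], G3=1 → 1 — matches
Only G2 stuck-at-0 reproduces the observed 1.

G2 stuck-at-0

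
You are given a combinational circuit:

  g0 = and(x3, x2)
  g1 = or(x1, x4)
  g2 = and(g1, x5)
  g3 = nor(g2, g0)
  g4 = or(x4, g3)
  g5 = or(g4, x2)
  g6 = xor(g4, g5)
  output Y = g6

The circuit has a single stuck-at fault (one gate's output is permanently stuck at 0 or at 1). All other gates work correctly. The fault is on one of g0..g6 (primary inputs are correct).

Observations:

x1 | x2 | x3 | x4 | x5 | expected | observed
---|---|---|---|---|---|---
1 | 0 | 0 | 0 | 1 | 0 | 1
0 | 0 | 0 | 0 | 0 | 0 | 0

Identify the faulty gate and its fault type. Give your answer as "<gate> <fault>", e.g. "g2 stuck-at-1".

Fault-free values for test 1 (x1=1, x2=0, x3=0, x4=0, x5=1): g0=0, g1=1, g2=1, g3=0, g4=0, g5=0, g6=0, giving Y=0. Observed 1.
Test 1: faults giving observed 1 are {g5 stuck-at-1, g6 stuck-at-1}.
Test 2 (x1=0, x2=0, x3=0, x4=0, x5=0): fault-free g0=0, g1=0, g2=0, g3=1, g4=1, g5=1, g6=0 → 0; observed 0. Eliminates g6 stuck-at-1.
Only g5 stuck-at-1 is consistent with every test.

g5 stuck-at-1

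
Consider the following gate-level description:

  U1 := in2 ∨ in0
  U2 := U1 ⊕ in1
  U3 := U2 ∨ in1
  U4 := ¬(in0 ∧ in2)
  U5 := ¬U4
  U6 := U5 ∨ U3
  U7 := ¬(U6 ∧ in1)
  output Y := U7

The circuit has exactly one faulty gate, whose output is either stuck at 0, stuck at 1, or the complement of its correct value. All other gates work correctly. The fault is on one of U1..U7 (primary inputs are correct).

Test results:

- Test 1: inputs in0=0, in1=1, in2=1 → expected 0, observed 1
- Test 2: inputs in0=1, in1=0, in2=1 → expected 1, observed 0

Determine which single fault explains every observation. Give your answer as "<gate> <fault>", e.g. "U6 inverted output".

Fault-free values for test 1 (in0=0, in1=1, in2=1): U1=1, U2=0, U3=1, U4=1, U5=0, U6=1, U7=0, giving Y=0. Observed 1.
Test 1: faults giving observed 1 are {U3 stuck-at-0, U3 inverted output, U6 stuck-at-0, U6 inverted output, U7 stuck-at-1, U7 inverted output}.
Test 2 (in0=1, in1=0, in2=1): fault-free U1=1, U2=1, U3=1, U4=0, U5=1, U6=1, U7=1 → 1; observed 0. Eliminates U3 stuck-at-0, U3 inverted output, U6 stuck-at-0, U6 inverted output, U7 stuck-at-1.
Only U7 inverted output is consistent with every test.

U7 inverted output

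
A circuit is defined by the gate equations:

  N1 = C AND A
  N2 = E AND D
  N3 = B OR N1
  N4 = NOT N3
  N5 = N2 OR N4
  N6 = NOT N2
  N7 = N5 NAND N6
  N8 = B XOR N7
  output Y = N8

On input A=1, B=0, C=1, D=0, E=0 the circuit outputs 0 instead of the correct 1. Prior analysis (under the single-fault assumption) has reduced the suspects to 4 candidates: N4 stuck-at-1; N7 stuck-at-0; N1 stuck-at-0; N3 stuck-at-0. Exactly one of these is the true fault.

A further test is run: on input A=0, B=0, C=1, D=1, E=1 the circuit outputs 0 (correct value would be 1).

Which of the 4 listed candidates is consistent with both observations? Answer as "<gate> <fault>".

Evaluate each candidate on input A=0, B=0, C=1, D=1, E=1:
  N4 stuck-at-1: N1=0, N2=1, N3=0, N4=1 [stuck-at-1], N5=1, N6=0, N7=1, N8=1 → 1 — eliminated
  N7 stuck-at-0: N1=0, N2=1, N3=0, N4=1, N5=1, N6=0, N7=0 [stuck-at-0], N8=0 → 0 — matches
  N1 stuck-at-0: N1=0 [stuck-at-0], N2=1, N3=0, N4=1, N5=1, N6=0, N7=1, N8=1 → 1 — eliminated
  N3 stuck-at-0: N1=0, N2=1, N3=0 [stuck-at-0], N4=1, N5=1, N6=0, N7=1, N8=1 → 1 — eliminated
Only N7 stuck-at-0 reproduces the observed 0.

N7 stuck-at-0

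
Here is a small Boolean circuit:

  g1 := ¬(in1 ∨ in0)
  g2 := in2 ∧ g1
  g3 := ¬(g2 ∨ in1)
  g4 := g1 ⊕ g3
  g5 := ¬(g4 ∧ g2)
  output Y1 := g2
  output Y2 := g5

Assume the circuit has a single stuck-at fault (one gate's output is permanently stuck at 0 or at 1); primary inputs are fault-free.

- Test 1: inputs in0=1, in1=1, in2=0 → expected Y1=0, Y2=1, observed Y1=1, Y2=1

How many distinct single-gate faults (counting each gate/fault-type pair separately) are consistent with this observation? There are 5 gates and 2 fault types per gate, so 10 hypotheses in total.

1

Fault-free: g1=0, g2=0, g3=0, g4=0, g5=1 → Y1=0, Y2=1. Observed Y1=1, Y2=1.
  g1 stuck-at-0: output Y1=0, Y2=1 ✗
  g1 stuck-at-1: output Y1=0, Y2=1 ✗
  g2 stuck-at-0: output Y1=0, Y2=1 ✗
  g2 stuck-at-1: output Y1=1, Y2=1 ✓
  g3 stuck-at-0: output Y1=0, Y2=1 ✗
  g3 stuck-at-1: output Y1=0, Y2=1 ✗
  g4 stuck-at-0: output Y1=0, Y2=1 ✗
  g4 stuck-at-1: output Y1=0, Y2=1 ✗
  g5 stuck-at-0: output Y1=0, Y2=0 ✗
  g5 stuck-at-1: output Y1=0, Y2=1 ✗
Consistent faults: {g2 stuck-at-1} — 1 in all.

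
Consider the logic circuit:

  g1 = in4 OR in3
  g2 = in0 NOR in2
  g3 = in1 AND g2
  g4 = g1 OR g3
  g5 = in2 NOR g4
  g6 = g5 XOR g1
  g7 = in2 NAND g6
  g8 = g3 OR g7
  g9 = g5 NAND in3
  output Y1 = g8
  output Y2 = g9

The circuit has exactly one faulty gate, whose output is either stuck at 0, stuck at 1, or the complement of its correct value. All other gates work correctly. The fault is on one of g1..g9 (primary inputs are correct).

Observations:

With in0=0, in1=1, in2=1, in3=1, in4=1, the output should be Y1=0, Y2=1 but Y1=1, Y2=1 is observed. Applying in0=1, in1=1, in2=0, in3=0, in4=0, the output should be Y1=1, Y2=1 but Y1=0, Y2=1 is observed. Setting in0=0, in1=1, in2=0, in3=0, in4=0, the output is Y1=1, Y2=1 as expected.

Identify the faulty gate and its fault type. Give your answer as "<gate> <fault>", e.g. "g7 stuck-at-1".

Fault-free values for test 1 (in0=0, in1=1, in2=1, in3=1, in4=1): g1=1, g2=0, g3=0, g4=1, g5=0, g6=1, g7=0, g8=0, g9=1, giving Y1=0, Y2=1. Observed Y1=1, Y2=1.
Test 1: faults giving observed Y1=1, Y2=1 are {g1 stuck-at-0, g1 inverted output, g2 stuck-at-1, g2 inverted output, g3 stuck-at-1, g3 inverted output, g6 stuck-at-0, g6 inverted output, g7 stuck-at-1, g7 inverted output, g8 stuck-at-1, g8 inverted output}.
Test 2 (in0=1, in1=1, in2=0, in3=0, in4=0): fault-free g1=0, g2=0, g3=0, g4=0, g5=1, g6=1, g7=1, g8=1, g9=1 → Y1=1, Y2=1; observed Y1=0, Y2=1. Eliminates g1 stuck-at-0, g1 inverted output, g2 stuck-at-1, g2 inverted output, g3 stuck-at-1, g3 inverted output, g6 stuck-at-0, g6 inverted output, g7 stuck-at-1, g8 stuck-at-1.
Test 3 (in0=0, in1=1, in2=0, in3=0, in4=0): fault-free g1=0, g2=1, g3=1, g4=1, g5=0, g6=0, g7=1, g8=1, g9=1 → Y1=1, Y2=1; observed Y1=1, Y2=1. Eliminates g8 inverted output.
Only g7 inverted output is consistent with every test.

g7 inverted output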